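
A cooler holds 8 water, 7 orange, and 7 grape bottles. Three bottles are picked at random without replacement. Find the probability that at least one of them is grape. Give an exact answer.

31/44

P(no grape) = 15/22 × 14/21 × 13/20 = 2730/9240 = 13/44.
P(at least one) = 1 − 13/44 = 31/44.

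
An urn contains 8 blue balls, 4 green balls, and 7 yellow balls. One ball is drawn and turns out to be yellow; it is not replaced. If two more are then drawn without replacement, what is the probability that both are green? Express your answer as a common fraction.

With the first ball removed, 4 green remain out of 18.
P = 4/18 × 3/17 = 12/306 = 2/51.

2/51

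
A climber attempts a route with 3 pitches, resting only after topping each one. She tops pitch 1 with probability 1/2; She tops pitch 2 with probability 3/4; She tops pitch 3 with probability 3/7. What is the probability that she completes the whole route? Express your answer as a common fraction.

9/56

Multiplying along the chain,
P = 1/2 × 3/4 × 3/7 = 9/56.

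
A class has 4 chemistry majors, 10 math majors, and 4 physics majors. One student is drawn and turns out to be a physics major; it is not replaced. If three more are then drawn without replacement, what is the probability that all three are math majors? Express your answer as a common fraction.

3/17

With the first student removed, 10 math majors remain out of 17.
P = 10/17 × 9/16 × 8/15 = 720/4080 = 3/17.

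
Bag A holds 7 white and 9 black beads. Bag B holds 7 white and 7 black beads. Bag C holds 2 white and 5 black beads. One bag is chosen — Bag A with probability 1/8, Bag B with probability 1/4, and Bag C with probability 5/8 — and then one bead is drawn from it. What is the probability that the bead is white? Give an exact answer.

From Bag A: P(white) = 7/16.
From Bag B: P(white) = 7/14.
From Bag C: P(white) = 2/7.
Total probability = (1/8)(7/16) + (1/4)(7/14) + (5/8)(2/7) = 321/896.

321/896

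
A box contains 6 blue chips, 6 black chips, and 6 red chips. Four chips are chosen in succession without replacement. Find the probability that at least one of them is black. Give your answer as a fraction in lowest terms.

P(no black) = 12/18 × 11/17 × 10/16 × 9/15 = 11880/73440 = 11/68.
P(at least one) = 1 − 11/68 = 57/68.

57/68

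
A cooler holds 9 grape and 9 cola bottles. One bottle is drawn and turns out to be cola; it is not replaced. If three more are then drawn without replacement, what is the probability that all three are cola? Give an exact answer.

7/85

After the first draw, 8 of the remaining 17 bottles are cola.
P = 8/17 × 7/16 × 6/15 = 336/4080 = 7/85.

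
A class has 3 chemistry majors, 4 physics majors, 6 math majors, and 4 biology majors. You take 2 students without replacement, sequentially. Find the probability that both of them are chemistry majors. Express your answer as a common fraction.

P = 3/17 × 2/16 = 6/272 = 3/136.

3/136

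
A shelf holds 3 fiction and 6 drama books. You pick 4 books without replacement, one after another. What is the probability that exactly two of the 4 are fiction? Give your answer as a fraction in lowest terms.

One ordering (fiction drawn first) has probability 3/9 × 2/8 × 6/7 × 5/6 = 180/3024 = 5/84.
There are C(4,2) = 6 such orderings, each equally likely, so P = 6 × 5/84 = 5/14.

5/14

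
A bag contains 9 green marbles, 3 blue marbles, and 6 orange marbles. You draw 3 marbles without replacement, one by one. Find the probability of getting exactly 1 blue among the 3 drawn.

One ordering (blue drawn first) has probability 3/18 × 15/17 × 14/16 = 630/4896 = 35/272.
There are C(3,1) = 3 such orderings, each equally likely, so P = 3 × 35/272 = 105/272.

105/272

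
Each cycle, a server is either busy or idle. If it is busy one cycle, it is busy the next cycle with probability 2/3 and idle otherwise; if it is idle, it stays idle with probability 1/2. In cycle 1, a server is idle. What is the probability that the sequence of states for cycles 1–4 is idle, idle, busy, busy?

1/6

Cycle 1 is given. For each transition, use the conditional probability from the current state:
P(idle | idle) = 1/2; P(busy | idle) = 1/2; P(busy | busy) = 2/3.
P = 1/2 × 1/2 × 2/3 = 2/12 = 1/6.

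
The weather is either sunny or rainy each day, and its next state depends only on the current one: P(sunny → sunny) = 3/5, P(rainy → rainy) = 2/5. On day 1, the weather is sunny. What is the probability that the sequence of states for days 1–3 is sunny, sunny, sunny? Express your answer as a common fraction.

Day 1 is given. For each transition, use the conditional probability from the current state:
P(sunny | sunny) = 3/5; P(sunny | sunny) = 3/5.
P = 3/5 × 3/5 = 9/25.

9/25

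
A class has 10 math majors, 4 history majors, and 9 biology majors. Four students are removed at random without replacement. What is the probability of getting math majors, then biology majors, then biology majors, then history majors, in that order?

Each draw changes the counts, so multiply the conditional probabilities along the sequence:
P = 10/23 × 9/22 × 8/21 × 4/20 = 2880/212520 = 24/1771.

24/1771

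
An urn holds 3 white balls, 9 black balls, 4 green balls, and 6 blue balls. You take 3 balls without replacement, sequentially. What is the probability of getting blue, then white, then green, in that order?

3/385

Each draw changes the counts, so multiply the conditional probabilities along the sequence:
P = 6/22 × 3/21 × 4/20 = 72/9240 = 3/385.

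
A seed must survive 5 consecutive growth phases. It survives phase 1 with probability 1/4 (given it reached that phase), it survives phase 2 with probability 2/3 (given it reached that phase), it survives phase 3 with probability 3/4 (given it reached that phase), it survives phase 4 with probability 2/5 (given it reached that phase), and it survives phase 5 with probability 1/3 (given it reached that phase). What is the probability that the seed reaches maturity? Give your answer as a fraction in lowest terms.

1/60

The events are sequential, so multiply the conditional probabilities:
P = 1/4 × 2/3 × 3/4 × 2/5 × 1/3 = 12/720 = 1/60.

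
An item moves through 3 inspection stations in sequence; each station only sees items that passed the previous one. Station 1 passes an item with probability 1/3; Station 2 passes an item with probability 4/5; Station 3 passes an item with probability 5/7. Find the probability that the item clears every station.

The events are sequential, so multiply the conditional probabilities:
P = 1/3 × 4/5 × 5/7 = 20/105 = 4/21.

4/21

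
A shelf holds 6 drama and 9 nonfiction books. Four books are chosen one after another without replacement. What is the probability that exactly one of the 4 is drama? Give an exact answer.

24/65

One ordering (drama drawn first) has probability 6/15 × 9/14 × 8/13 × 7/12 = 3024/32760 = 6/65.
There are C(4,1) = 4 such orderings, each equally likely, so P = 4 × 6/65 = 24/65.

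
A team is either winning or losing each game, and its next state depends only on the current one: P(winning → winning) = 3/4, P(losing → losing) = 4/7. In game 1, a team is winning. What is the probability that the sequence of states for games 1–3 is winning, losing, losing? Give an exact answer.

Game 1 is given. For each transition, use the conditional probability from the current state:
P(losing | winning) = 1/4; P(losing | losing) = 4/7.
P = 1/4 × 4/7 = 4/28 = 1/7.

1/7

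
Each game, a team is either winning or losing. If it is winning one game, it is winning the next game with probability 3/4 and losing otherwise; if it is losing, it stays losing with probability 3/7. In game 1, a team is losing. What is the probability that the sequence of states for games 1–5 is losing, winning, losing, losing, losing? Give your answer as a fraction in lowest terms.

9/343

Game 1 is given. For each transition, use the conditional probability from the current state:
P(winning | losing) = 4/7; P(losing | winning) = 1/4; P(losing | losing) = 3/7; P(losing | losing) = 3/7.
P = 4/7 × 1/4 × 3/7 × 3/7 = 36/1372 = 9/343.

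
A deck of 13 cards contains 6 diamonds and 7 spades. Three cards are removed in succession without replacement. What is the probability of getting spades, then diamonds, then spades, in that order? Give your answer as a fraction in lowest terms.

21/143

Each draw changes the counts, so multiply the conditional probabilities along the sequence:
P = 7/13 × 6/12 × 6/11 = 252/1716 = 21/143.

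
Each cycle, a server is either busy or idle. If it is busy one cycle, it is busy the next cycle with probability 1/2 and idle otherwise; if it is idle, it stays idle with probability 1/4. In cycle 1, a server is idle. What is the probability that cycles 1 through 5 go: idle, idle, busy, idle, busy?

9/128

Cycle 1 is given. For each transition, use the conditional probability from the current state:
P(idle | idle) = 1/4; P(busy | idle) = 3/4; P(idle | busy) = 1/2; P(busy | idle) = 3/4.
P = 1/4 × 3/4 × 1/2 × 3/4 = 9/128.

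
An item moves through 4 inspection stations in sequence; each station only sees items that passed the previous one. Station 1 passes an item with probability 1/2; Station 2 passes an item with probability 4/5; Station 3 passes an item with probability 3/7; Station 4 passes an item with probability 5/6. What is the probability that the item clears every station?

Each stage is reached only if all earlier stages succeed, so
P = 1/2 × 4/5 × 3/7 × 5/6 = 60/420 = 1/7.

1/7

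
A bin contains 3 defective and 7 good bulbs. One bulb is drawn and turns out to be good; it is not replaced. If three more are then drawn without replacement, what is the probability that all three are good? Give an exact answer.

5/21

With the first bulb removed, 6 good remain out of 9.
P = 6/9 × 5/8 × 4/7 = 120/504 = 5/21.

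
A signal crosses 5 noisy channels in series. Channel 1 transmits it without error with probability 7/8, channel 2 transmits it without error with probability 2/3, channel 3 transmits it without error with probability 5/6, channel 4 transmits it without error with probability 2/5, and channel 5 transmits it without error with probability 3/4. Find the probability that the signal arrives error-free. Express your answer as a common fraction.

7/48

Each stage is reached only if all earlier stages succeed, so
P = 7/8 × 2/3 × 5/6 × 2/5 × 3/4 = 420/2880 = 7/48.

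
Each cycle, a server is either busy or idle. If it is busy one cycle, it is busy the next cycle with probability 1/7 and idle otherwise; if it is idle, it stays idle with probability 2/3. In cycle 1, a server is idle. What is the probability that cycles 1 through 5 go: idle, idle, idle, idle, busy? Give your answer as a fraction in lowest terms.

Cycle 1 is given. For each transition, use the conditional probability from the current state:
P(idle | idle) = 2/3; P(idle | idle) = 2/3; P(idle | idle) = 2/3; P(busy | idle) = 1/3.
P = 2/3 × 2/3 × 2/3 × 1/3 = 8/81.

8/81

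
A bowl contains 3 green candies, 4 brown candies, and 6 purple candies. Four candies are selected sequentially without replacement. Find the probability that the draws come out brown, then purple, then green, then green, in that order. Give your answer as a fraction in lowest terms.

6/715

Each draw changes the counts, so multiply the conditional probabilities along the sequence:
P = 4/13 × 6/12 × 3/11 × 2/10 = 144/17160 = 6/715.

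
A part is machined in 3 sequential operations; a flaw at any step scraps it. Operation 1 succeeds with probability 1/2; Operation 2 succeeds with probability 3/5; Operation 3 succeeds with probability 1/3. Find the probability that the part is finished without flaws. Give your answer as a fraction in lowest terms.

The events are sequential, so multiply the conditional probabilities:
P = 1/2 × 3/5 × 1/3 = 3/30 = 1/10.

1/10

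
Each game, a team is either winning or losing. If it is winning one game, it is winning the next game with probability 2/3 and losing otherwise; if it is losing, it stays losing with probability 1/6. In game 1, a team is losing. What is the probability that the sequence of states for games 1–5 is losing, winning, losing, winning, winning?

Game 1 is given. For each transition, use the conditional probability from the current state:
P(winning | losing) = 5/6; P(losing | winning) = 1/3; P(winning | losing) = 5/6; P(winning | winning) = 2/3.
P = 5/6 × 1/3 × 5/6 × 2/3 = 50/324 = 25/162.

25/162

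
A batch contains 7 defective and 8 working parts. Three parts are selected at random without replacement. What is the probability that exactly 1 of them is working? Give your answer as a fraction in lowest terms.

24/65

One ordering (working drawn first) has probability 8/15 × 7/14 × 6/13 = 336/2730 = 8/65.
There are C(3,1) = 3 such orderings, each equally likely, so P = 3 × 8/65 = 24/65.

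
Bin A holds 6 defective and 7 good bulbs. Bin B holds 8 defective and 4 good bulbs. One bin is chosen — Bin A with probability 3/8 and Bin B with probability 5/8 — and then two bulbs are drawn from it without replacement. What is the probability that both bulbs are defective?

From Bin A: P(both defective) = (6/13)(5/12) = 5/26.
From Bin B: P(both defective) = (8/12)(7/11) = 14/33.
Total probability = (3/8)(5/26) + (5/8)(14/33) = 2315/6864.

2315/6864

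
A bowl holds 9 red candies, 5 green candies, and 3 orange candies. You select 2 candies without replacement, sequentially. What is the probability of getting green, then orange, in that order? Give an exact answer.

Each draw changes the counts, so multiply the conditional probabilities along the sequence:
P = 5/17 × 3/16 = 15/272.

15/272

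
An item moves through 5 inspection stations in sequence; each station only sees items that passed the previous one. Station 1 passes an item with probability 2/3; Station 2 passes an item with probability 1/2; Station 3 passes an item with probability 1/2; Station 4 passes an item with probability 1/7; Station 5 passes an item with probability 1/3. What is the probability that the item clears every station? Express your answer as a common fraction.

Multiplying along the chain,
P = 2/3 × 1/2 × 1/2 × 1/7 × 1/3 = 2/252 = 1/126.

1/126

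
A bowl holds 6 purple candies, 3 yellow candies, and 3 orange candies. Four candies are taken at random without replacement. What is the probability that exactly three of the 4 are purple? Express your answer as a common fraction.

8/33

One ordering (purple drawn first) has probability 6/12 × 5/11 × 4/10 × 6/9 = 720/11880 = 2/33.
There are C(4,3) = 4 such orderings, each equally likely, so P = 4 × 2/33 = 8/33.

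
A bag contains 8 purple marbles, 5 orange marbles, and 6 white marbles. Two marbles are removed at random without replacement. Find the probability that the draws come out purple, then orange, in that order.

20/171

Each draw changes the counts, so multiply the conditional probabilities along the sequence:
P = 8/19 × 5/18 = 40/342 = 20/171.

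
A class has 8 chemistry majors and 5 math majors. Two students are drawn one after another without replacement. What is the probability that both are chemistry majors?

14/39

P = 8/13 × 7/12 = 56/156 = 14/39.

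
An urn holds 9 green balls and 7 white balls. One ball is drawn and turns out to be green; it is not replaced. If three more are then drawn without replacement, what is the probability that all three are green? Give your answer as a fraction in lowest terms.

8/65

After the first draw, 8 of the remaining 15 balls are green.
P = 8/15 × 7/14 × 6/13 = 336/2730 = 8/65.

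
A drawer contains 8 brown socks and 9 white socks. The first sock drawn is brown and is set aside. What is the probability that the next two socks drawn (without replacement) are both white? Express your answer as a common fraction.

With the first sock removed, 9 white remain out of 16.
P = 9/16 × 8/15 = 72/240 = 3/10.

3/10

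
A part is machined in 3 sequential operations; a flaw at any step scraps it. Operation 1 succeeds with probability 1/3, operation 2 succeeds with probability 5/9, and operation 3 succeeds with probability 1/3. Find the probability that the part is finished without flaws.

The events are sequential, so multiply the conditional probabilities:
P = 1/3 × 5/9 × 1/3 = 5/81.

5/81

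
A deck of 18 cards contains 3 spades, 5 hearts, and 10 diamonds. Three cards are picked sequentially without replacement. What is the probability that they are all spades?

1/816

P(all spades) = 3/18 × 2/17 × 1/16 = 6/4896 = 1/816.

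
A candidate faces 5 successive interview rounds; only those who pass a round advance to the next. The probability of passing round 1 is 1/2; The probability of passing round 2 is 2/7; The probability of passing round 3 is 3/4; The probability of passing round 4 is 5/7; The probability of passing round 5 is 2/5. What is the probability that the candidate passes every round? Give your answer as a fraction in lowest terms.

The events are sequential, so multiply the conditional probabilities:
P = 1/2 × 2/7 × 3/4 × 5/7 × 2/5 = 60/1960 = 3/98.

3/98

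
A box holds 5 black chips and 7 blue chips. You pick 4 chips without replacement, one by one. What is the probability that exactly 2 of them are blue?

14/33

One ordering (blue drawn first) has probability 7/12 × 6/11 × 5/10 × 4/9 = 840/11880 = 7/99.
There are C(4,2) = 6 such orderings, each equally likely, so P = 6 × 7/99 = 14/33.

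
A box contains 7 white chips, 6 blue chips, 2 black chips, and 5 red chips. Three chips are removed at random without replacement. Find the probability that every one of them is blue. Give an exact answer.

P = 6/20 × 5/19 × 4/18 = 120/6840 = 1/57.

1/57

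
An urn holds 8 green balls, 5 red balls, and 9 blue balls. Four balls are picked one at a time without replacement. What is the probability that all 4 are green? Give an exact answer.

P(all green) = 8/22 × 7/21 × 6/20 × 5/19 = 1680/175560 = 2/209.

2/209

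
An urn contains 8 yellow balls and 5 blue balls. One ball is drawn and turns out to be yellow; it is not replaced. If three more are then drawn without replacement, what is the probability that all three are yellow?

After the first draw, 7 of the remaining 12 balls are yellow.
P = 7/12 × 6/11 × 5/10 = 210/1320 = 7/44.

7/44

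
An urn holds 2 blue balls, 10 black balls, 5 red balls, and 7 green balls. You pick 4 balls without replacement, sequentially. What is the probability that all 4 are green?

P(every draw is green) = 7/24 × 6/23 × 5/22 × 4/21 = 840/255024 = 5/1518.

5/1518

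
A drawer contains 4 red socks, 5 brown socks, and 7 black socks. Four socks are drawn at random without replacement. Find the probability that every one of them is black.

P(every draw is black) = 7/16 × 6/15 × 5/14 × 4/13 = 840/43680 = 1/52.

1/52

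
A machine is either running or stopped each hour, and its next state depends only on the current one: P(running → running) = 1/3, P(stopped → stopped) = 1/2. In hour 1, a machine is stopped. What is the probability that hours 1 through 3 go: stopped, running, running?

1/6

Hour 1 is given. For each transition, use the conditional probability from the current state:
P(running | stopped) = 1/2; P(running | running) = 1/3.
P = 1/2 × 1/3 = 1/6.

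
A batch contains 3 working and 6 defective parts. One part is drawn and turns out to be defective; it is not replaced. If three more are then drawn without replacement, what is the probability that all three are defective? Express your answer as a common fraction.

After the first draw, 5 of the remaining 8 parts are defective.
P = 5/8 × 4/7 × 3/6 = 60/336 = 5/28.

5/28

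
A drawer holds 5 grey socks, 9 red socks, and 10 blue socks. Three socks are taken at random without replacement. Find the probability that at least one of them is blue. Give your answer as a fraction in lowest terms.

P(no blue) = 14/24 × 13/23 × 12/22 = 2184/12144 = 91/506.
P(at least one) = 1 − 91/506 = 415/506.

415/506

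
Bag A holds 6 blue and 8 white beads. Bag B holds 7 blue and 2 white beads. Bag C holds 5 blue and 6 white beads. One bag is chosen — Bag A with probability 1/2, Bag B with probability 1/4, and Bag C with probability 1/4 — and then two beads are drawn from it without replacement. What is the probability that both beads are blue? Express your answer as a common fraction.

From Bag A: P(both blue) = (6/14)(5/13) = 15/91.
From Bag B: P(both blue) = (7/9)(6/8) = 7/12.
From Bag C: P(both blue) = (5/11)(4/10) = 2/11.
Total probability = (1/2)(15/91) + (1/4)(7/12) + (1/4)(2/11) = 13151/48048.

13151/48048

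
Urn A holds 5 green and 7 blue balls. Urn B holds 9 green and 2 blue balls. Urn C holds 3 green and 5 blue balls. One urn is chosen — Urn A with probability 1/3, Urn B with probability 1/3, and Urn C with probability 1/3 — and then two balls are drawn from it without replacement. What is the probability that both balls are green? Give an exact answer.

4219/13860

From Urn A: P(both green) = (5/12)(4/11) = 5/33.
From Urn B: P(both green) = (9/11)(8/10) = 36/55.
From Urn C: P(both green) = (3/8)(2/7) = 3/28.
Total probability = (1/3)(5/33) + (1/3)(36/55) + (1/3)(3/28) = 4219/13860.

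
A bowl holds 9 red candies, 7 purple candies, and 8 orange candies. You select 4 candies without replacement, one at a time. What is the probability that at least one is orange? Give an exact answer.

629/759

P(no orange) = 16/24 × 15/23 × 14/22 × 13/21 = 43680/255024 = 130/759.
P(at least one) = 1 − 130/759 = 629/759.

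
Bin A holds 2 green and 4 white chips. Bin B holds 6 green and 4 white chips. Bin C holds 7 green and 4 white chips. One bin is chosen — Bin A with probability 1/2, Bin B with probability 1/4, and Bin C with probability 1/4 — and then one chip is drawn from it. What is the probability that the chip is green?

From Bin A: P(green) = 2/6.
From Bin B: P(green) = 6/10.
From Bin C: P(green) = 7/11.
Total probability = (1/2)(2/6) + (1/4)(6/10) + (1/4)(7/11) = 157/330.

157/330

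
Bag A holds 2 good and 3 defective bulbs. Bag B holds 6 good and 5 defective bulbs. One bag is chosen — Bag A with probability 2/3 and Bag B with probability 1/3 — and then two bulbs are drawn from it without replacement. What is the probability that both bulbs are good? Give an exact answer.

26/165

From Bag A: P(both good) = (2/5)(1/4) = 1/10.
From Bag B: P(both good) = (6/11)(5/10) = 3/11.
Total probability = (2/3)(1/10) + (1/3)(3/11) = 26/165.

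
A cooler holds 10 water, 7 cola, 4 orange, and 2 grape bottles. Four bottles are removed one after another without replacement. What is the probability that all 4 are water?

P(every draw is water) = 10/23 × 9/22 × 8/21 × 7/20 = 5040/212520 = 6/253.

6/253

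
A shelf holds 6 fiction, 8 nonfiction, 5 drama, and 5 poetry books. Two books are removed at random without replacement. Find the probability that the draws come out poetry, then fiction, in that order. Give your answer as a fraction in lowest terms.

5/92

Multiply the probability of each draw given the previous ones:
P = 5/24 × 6/23 = 30/552 = 5/92.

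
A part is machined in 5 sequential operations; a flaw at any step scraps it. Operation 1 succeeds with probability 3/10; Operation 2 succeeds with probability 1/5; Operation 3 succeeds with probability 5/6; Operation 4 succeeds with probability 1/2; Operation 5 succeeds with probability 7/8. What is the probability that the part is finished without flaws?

7/320

Each stage is reached only if all earlier stages succeed, so
P = 3/10 × 1/5 × 5/6 × 1/2 × 7/8 = 105/4800 = 7/320.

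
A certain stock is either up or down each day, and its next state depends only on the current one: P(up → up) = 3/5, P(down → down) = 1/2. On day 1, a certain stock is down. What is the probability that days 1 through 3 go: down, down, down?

Day 1 is given. For each transition, use the conditional probability from the current state:
P(down | down) = 1/2; P(down | down) = 1/2.
P = 1/2 × 1/2 = 1/4.

1/4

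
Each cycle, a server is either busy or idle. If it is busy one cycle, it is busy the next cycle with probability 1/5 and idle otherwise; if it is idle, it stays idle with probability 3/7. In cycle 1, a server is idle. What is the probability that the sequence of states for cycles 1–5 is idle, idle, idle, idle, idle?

81/2401

Cycle 1 is given. For each transition, use the conditional probability from the current state:
P(idle | idle) = 3/7; P(idle | idle) = 3/7; P(idle | idle) = 3/7; P(idle | idle) = 3/7.
P = 3/7 × 3/7 × 3/7 × 3/7 = 81/2401.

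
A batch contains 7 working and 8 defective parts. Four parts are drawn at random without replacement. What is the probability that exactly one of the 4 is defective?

8/39

One ordering (defective drawn first) has probability 8/15 × 7/14 × 6/13 × 5/12 = 1680/32760 = 2/39.
There are C(4,1) = 4 such orderings, each equally likely, so P = 4 × 2/39 = 8/39.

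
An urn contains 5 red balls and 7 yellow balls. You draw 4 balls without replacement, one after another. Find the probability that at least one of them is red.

92/99

P(no red) = 7/12 × 6/11 × 5/10 × 4/9 = 840/11880 = 7/99.
P(at least one) = 1 − 7/99 = 92/99.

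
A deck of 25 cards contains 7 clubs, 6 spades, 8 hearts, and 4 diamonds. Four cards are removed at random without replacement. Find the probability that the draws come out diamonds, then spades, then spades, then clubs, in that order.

7/2530

Chain rule:
P = 4/25 × 6/24 × 5/23 × 7/22 = 840/303600 = 7/2530.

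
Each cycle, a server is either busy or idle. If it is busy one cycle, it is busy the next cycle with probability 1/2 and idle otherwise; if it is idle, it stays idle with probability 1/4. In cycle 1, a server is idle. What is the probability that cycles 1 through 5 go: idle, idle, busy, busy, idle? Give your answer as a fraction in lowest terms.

Cycle 1 is given. For each transition, use the conditional probability from the current state:
P(idle | idle) = 1/4; P(busy | idle) = 3/4; P(busy | busy) = 1/2; P(idle | busy) = 1/2.
P = 1/4 × 3/4 × 1/2 × 1/2 = 3/64.

3/64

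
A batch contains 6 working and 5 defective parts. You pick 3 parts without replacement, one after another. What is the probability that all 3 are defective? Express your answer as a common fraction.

2/33

P(every draw is defective) = 5/11 × 4/10 × 3/9 = 60/990 = 2/33.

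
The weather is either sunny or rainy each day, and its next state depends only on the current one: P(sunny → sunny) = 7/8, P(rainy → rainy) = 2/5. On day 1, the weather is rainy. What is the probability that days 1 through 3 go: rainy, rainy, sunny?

6/25

Day 1 is given. For each transition, use the conditional probability from the current state:
P(rainy | rainy) = 2/5; P(sunny | rainy) = 3/5.
P = 2/5 × 3/5 = 6/25.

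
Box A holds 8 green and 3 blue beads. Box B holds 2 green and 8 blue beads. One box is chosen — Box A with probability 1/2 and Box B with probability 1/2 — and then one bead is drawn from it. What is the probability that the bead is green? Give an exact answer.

51/110

From Box A: P(green) = 8/11.
From Box B: P(green) = 2/10.
Total probability = (1/2)(8/11) + (1/2)(2/10) = 51/110.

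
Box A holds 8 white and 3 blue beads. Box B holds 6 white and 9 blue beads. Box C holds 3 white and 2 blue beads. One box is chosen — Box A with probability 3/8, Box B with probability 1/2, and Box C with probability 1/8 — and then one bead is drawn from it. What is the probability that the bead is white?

From Box A: P(white) = 8/11.
From Box B: P(white) = 6/15.
From Box C: P(white) = 3/5.
Total probability = (3/8)(8/11) + (1/2)(6/15) + (1/8)(3/5) = 241/440.

241/440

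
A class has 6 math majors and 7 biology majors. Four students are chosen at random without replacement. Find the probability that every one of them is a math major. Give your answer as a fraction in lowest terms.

P = 6/13 × 5/12 × 4/11 × 3/10 = 360/17160 = 3/143.

3/143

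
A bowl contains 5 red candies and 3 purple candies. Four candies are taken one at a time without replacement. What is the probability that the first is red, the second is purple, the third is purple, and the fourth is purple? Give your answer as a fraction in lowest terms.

Multiply the probability of each draw given the previous ones:
P = 5/8 × 3/7 × 2/6 × 1/5 = 30/1680 = 1/56.

1/56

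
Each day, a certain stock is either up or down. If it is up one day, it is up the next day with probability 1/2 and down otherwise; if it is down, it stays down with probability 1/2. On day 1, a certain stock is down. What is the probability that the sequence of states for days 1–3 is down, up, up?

1/4

Day 1 is given. For each transition, use the conditional probability from the current state:
P(up | down) = 1/2; P(up | up) = 1/2.
P = 1/2 × 1/2 = 1/4.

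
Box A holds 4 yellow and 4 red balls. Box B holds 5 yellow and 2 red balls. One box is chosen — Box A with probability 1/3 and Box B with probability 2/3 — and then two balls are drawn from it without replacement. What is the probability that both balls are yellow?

7/18

From Box A: P(both yellow) = (4/8)(3/7) = 3/14.
From Box B: P(both yellow) = (5/7)(4/6) = 10/21.
Total probability = (1/3)(3/14) + (2/3)(10/21) = 7/18.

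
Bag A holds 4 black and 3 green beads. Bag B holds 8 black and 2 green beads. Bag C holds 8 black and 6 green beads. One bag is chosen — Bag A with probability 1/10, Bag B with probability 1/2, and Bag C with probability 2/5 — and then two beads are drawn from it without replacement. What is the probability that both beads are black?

From Bag A: P(both black) = (4/7)(3/6) = 2/7.
From Bag B: P(both black) = (8/10)(7/9) = 28/45.
From Bag C: P(both black) = (8/14)(7/13) = 4/13.
Total probability = (1/10)(2/7) + (1/2)(28/45) + (2/5)(4/13) = 379/819.

379/819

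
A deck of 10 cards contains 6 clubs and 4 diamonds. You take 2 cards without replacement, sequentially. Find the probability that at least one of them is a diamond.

P(no diamonds) = 6/10 × 5/9 = 30/90 = 1/3.
P(at least one) = 1 − 1/3 = 2/3.

2/3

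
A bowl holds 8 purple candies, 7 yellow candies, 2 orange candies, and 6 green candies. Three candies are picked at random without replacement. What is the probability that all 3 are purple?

P = 8/23 × 7/22 × 6/21 = 336/10626 = 8/253.

8/253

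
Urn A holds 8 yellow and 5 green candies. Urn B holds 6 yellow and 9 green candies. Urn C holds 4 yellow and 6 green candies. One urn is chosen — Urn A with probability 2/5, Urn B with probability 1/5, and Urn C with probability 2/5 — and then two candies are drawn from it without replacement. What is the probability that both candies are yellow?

513/2275

From Urn A: P(both yellow) = (8/13)(7/12) = 14/39.
From Urn B: P(both yellow) = (6/15)(5/14) = 1/7.
From Urn C: P(both yellow) = (4/10)(3/9) = 2/15.
Total probability = (2/5)(14/39) + (1/5)(1/7) + (2/5)(2/15) = 513/2275.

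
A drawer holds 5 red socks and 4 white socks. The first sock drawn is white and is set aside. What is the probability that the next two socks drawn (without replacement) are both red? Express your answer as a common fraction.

5/14

With the first sock removed, 5 red remain out of 8.
P = 5/8 × 4/7 = 20/56 = 5/14.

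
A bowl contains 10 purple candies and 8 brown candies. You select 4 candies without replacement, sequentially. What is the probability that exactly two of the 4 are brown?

One ordering (brown drawn first) has probability 8/18 × 7/17 × 10/16 × 9/15 = 5040/73440 = 7/102.
There are C(4,2) = 6 such orderings, each equally likely, so P = 6 × 7/102 = 7/17.

7/17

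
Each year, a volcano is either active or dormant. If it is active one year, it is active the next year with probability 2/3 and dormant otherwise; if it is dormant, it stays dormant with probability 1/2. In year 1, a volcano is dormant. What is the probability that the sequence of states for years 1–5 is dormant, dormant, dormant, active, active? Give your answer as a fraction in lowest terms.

Year 1 is given. For each transition, use the conditional probability from the current state:
P(dormant | dormant) = 1/2; P(dormant | dormant) = 1/2; P(active | dormant) = 1/2; P(active | active) = 2/3.
P = 1/2 × 1/2 × 1/2 × 2/3 = 2/24 = 1/12.

1/12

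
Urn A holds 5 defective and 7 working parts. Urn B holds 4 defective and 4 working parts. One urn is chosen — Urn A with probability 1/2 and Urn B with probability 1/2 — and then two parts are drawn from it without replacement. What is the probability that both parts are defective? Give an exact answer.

169/924

From Urn A: P(both defective) = (5/12)(4/11) = 5/33.
From Urn B: P(both defective) = (4/8)(3/7) = 3/14.
Total probability = (1/2)(5/33) + (1/2)(3/14) = 169/924.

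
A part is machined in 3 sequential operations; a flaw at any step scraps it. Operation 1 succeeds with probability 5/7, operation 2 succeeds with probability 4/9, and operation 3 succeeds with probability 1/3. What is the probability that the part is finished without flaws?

20/189

The events are sequential, so multiply the conditional probabilities:
P = 5/7 × 4/9 × 1/3 = 20/189.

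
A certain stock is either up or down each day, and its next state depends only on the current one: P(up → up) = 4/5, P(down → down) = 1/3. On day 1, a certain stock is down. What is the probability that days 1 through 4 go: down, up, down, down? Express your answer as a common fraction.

2/45

Day 1 is given. For each transition, use the conditional probability from the current state:
P(up | down) = 2/3; P(down | up) = 1/5; P(down | down) = 1/3.
P = 2/3 × 1/5 × 1/3 = 2/45.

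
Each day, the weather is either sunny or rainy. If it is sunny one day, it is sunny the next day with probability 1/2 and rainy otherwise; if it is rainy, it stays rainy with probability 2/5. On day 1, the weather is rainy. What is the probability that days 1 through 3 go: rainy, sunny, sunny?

Day 1 is given. For each transition, use the conditional probability from the current state:
P(sunny | rainy) = 3/5; P(sunny | sunny) = 1/2.
P = 3/5 × 1/2 = 3/10.

3/10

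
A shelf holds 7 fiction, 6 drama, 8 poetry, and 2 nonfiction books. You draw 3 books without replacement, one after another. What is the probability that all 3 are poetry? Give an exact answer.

8/253

P = 8/23 × 7/22 × 6/21 = 336/10626 = 8/253.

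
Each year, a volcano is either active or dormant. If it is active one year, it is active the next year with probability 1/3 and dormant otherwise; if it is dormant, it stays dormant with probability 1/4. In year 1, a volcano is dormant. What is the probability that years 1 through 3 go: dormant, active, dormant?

1/2

Year 1 is given. For each transition, use the conditional probability from the current state:
P(active | dormant) = 3/4; P(dormant | active) = 2/3.
P = 3/4 × 2/3 = 6/12 = 1/2.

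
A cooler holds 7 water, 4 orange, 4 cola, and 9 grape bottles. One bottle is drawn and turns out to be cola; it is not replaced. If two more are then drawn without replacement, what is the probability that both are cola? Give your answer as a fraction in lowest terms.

3/253

After the first draw, 3 of the remaining 23 bottles are cola.
P = 3/23 × 2/22 = 6/506 = 3/253.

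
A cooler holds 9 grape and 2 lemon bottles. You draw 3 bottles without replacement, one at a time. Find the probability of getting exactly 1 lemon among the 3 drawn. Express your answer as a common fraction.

One ordering (lemon drawn first) has probability 2/11 × 9/10 × 8/9 = 144/990 = 8/55.
There are C(3,1) = 3 such orderings, each equally likely, so P = 3 × 8/55 = 24/55.

24/55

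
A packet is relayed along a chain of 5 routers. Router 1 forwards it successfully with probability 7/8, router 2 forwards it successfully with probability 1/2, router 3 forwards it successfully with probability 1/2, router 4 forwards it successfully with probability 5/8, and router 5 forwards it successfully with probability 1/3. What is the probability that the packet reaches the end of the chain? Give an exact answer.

Multiplying along the chain,
P = 7/8 × 1/2 × 1/2 × 5/8 × 1/3 = 35/768.

35/768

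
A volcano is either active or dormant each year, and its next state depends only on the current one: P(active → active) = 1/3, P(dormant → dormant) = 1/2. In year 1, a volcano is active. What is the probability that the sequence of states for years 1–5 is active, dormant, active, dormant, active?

Year 1 is given. For each transition, use the conditional probability from the current state:
P(dormant | active) = 2/3; P(active | dormant) = 1/2; P(dormant | active) = 2/3; P(active | dormant) = 1/2.
P = 2/3 × 1/2 × 2/3 × 1/2 = 4/36 = 1/9.

1/9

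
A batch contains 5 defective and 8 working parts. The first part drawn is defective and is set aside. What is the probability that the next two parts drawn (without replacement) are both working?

After the first draw, 8 of the remaining 12 parts are working.
P = 8/12 × 7/11 = 56/132 = 14/33.

14/33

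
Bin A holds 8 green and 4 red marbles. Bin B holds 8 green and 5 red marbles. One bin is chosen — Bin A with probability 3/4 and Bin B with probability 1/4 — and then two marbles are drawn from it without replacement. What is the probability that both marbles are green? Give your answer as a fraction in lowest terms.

From Bin A: P(both green) = (8/12)(7/11) = 14/33.
From Bin B: P(both green) = (8/13)(7/12) = 14/39.
Total probability = (3/4)(14/33) + (1/4)(14/39) = 175/429.

175/429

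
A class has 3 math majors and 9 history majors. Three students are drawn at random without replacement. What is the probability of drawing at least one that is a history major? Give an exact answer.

219/220

P(no history majors) = 3/12 × 2/11 × 1/10 = 6/1320 = 1/220.
P(at least one) = 1 − 1/220 = 219/220.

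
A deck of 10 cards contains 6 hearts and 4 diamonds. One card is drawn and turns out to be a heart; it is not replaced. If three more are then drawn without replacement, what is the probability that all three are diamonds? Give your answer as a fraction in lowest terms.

With the first card removed, 4 diamonds remain out of 9.
P = 4/9 × 3/8 × 2/7 = 24/504 = 1/21.

1/21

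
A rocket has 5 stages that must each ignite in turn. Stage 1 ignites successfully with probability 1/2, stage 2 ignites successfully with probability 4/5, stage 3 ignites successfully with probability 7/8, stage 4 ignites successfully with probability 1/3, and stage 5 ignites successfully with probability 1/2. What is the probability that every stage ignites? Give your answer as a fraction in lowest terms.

7/120

Each stage is reached only if all earlier stages succeed, so
P = 1/2 × 4/5 × 7/8 × 1/3 × 1/2 = 28/480 = 7/120.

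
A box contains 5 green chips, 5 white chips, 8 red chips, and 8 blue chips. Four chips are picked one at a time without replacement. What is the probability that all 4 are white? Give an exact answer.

1/2990

P(all white) = 5/26 × 4/25 × 3/24 × 2/23 = 120/358800 = 1/2990.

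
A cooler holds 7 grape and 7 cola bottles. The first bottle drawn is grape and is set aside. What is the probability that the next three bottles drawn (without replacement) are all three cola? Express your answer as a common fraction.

35/286

With the first bottle removed, 7 cola remain out of 13.
P = 7/13 × 6/12 × 5/11 = 210/1716 = 35/286.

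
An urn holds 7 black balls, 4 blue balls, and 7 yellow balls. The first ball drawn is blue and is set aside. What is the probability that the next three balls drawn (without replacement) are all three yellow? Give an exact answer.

7/136

After the first draw, 7 of the remaining 17 balls are yellow.
P = 7/17 × 6/16 × 5/15 = 210/4080 = 7/136.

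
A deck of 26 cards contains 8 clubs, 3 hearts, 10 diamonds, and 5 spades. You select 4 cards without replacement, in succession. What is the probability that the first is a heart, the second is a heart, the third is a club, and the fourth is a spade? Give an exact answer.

1/1495

Each draw changes the counts, so multiply the conditional probabilities along the sequence:
P = 3/26 × 2/25 × 8/24 × 5/23 = 240/358800 = 1/1495.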